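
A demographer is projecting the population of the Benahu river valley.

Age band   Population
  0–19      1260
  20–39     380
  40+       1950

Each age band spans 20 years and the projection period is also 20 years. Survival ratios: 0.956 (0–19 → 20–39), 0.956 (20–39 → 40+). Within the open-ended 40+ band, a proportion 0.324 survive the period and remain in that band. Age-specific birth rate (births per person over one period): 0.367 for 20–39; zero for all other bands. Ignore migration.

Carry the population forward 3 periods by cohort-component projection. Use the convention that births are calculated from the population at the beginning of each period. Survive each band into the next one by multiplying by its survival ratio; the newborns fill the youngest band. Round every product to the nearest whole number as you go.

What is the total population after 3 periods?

After projecting period 1:
Births: 380 * 0.367 = 139
20–39: 1260 * 0.956 = 1205
40+: 380 * 0.956 + 1950 * 0.324 = 363 + 632 = 995
Giving 139 / 1205 / 995.
After projecting period 2:
Births: 1205 * 0.367 = 442
20–39: 139 * 0.956 = 133
40+: 1205 * 0.956 + 995 * 0.324 = 1152 + 322 = 1474
Giving 442 / 133 / 1474.
After projecting period 3:
Births: 133 * 0.367 = 49
20–39: 442 * 0.956 = 423
40+: 133 * 0.956 + 1474 * 0.324 = 127 + 478 = 605
Giving 49 / 423 / 605.
Total after period 3: 49 + 423 + 605 = 1077

1077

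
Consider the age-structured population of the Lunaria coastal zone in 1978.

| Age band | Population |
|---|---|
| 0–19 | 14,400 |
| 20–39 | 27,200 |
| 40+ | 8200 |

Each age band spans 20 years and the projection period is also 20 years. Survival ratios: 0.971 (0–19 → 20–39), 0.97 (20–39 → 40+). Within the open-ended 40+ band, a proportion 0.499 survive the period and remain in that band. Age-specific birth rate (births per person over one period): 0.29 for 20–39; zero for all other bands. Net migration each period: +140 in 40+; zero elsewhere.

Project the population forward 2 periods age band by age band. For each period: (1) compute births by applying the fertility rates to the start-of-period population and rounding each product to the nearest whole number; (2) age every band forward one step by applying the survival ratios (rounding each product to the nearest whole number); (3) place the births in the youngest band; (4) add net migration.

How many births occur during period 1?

Numbering the groups 1..3 from youngest to oldest:
Period 1.
Births: 27200 * 0.29 = 7888
Group 2: 14400 * 0.971 = 13982
Group 3: 27200 * 0.97 + 8200 * 0.499 = 26384 + 4092 = 30476
Net migration: Group 3 + 140 → 30616
Population now: 0–19=7888, 20–39=13982, 40+=30616

7888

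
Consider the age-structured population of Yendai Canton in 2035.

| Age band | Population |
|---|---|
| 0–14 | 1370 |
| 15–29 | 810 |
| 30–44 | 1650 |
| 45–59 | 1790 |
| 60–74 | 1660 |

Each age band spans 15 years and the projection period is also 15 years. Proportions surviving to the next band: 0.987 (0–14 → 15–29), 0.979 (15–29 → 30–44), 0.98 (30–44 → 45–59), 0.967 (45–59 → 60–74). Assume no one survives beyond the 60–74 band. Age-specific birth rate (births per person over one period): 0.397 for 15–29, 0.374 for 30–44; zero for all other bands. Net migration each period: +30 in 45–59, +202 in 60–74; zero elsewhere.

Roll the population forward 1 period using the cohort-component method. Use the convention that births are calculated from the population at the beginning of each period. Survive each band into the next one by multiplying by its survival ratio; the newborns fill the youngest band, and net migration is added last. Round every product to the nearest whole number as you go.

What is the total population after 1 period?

After projecting period 1:
Births: 810 * 0.397 = 322 ; 1650 * 0.374 = 617 → 939
15–29: 1370 * 0.987 = 1352
30–44: 810 * 0.979 = 793
45–59: 1650 * 0.98 = 1617
60–74: 1790 * 0.967 = 1731
Net migration: 45–59 + 30 → 1647; 60–74 + 202 → 1933
End of period: [939, 1352, 793, 1647, 1933]
Total after period 1: 939 + 1352 + 793 + 1647 + 1933 = 6664

6664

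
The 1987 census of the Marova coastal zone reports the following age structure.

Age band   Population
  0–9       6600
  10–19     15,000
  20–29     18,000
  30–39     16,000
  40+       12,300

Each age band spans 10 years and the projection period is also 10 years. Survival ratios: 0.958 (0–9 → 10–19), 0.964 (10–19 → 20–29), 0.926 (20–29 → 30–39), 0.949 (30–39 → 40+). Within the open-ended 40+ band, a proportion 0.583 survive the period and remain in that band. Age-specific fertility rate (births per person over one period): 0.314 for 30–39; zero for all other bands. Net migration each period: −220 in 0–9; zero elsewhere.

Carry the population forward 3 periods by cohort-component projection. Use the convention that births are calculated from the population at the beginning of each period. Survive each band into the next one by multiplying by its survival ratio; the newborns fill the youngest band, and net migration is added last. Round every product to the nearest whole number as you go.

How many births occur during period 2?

5234

Let group 1 be 0–9 through group 5 = 40+.
Period 1:
Births: 16000 × 0.314 = 5024
Group 2: 6600 × 0.958 = 6323
Group 3: 15000 × 0.964 = 14460
Group 4: 18000 × 0.926 = 16668
Group 5: 16000 × 0.949 + 12300 × 0.583 = 15184 + 7171 = 22355
Net migration: Group 1 − 220 → 4804
→ [4804, 6323, 14460, 16668, 22355]
Period 2:
Births: 16668 × 0.314 = 5234
Group 2: 4804 × 0.958 = 4602
Group 3: 6323 × 0.964 = 6095
Group 4: 14460 × 0.926 = 13390
Group 5: 16668 × 0.949 + 22355 × 0.583 = 15818 + 13033 = 28851
Net migration: Group 1 − 220 → 5014
→ [5014, 4602, 6095, 13390, 28851]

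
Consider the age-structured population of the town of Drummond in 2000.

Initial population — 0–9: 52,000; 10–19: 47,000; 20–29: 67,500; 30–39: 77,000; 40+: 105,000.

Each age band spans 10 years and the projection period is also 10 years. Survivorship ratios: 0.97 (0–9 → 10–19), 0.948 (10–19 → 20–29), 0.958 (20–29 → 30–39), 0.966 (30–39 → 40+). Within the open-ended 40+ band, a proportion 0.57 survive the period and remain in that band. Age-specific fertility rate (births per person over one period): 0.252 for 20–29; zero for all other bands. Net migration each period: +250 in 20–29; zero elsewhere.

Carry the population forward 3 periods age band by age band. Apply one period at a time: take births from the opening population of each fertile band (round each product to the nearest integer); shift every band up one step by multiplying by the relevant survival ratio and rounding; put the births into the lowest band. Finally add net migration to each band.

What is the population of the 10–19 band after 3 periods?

10952

Call the groups 1 to 5, youngest first.
— Period 1 —
Births: 67500 × 0.252 = 17010
Group 2: 52000 × 0.97 = 50440
Group 3: 47000 × 0.948 = 44556
Group 4: 67500 × 0.958 = 64665
Group 5: 77000 × 0.966 + 105000 × 0.57 = 74382 + 59850 = 134232
Net migration: Group 3 + 250 → 44806
Population now: 0–9=17010, 10–19=50440, 20–29=44806, 30–39=64665, 40+=134232
— Period 2 —
Births: 44806 × 0.252 = 11291
Group 2: 17010 × 0.97 = 16500
Group 3: 50440 × 0.948 = 47817
Group 4: 44806 × 0.958 = 42924
Group 5: 64665 × 0.966 + 134232 × 0.57 = 62466 + 76512 = 138978
Net migration: Group 3 + 250 → 48067
Population now: 0–9=11291, 10–19=16500, 20–29=48067, 30–39=42924, 40+=138978
— Period 3 —
Births: 48067 × 0.252 = 12113
Group 2: 11291 × 0.97 = 10952
Group 3: 16500 × 0.948 = 15642
Group 4: 48067 × 0.958 = 46048
Group 5: 42924 × 0.966 + 138978 × 0.57 = 41465 + 79217 = 120682
Net migration: Group 3 + 250 → 15892
Population now: 0–9=12113, 10–19=10952, 20–29=15892, 30–39=46048, 40+=120682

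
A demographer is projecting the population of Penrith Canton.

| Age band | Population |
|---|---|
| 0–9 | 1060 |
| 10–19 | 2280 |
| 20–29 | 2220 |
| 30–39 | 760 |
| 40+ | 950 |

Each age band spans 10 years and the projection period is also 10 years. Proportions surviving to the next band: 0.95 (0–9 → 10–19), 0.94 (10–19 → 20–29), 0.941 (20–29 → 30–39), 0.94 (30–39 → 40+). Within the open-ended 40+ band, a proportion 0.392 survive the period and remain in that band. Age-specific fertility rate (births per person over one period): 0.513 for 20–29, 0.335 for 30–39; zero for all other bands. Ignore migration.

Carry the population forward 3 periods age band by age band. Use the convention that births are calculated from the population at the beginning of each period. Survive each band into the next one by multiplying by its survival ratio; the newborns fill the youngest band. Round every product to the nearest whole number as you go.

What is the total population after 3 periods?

7840

[period 1]
Births: 2220 × 0.513 = 1139, 760 × 0.335 = 255 ⇒ total 1394
10–19: 1060 × 0.95 = 1007
20–29: 2280 × 0.94 = 2143
30–39: 2220 × 0.941 = 2089
40+: 760 × 0.94 + 950 × 0.392 = 714 + 372 = 1086
Population now: 0–9=1394, 10–19=1007, 20–29=2143, 30–39=2089, 40+=1086
[period 2]
Births: 2143 × 0.513 = 1099, 2089 × 0.335 = 700 ⇒ total 1799
10–19: 1394 × 0.95 = 1324
20–29: 1007 × 0.94 = 947
30–39: 2143 × 0.941 = 2017
40+: 2089 × 0.94 + 1086 × 0.392 = 1964 + 426 = 2390
Population now: 0–9=1799, 10–19=1324, 20–29=947, 30–39=2017, 40+=2390
[period 3]
Births: 947 × 0.513 = 486, 2017 × 0.335 = 676 ⇒ total 1162
10–19: 1799 × 0.95 = 1709
20–29: 1324 × 0.94 = 1245
30–39: 947 × 0.941 = 891
40+: 2017 × 0.94 + 2390 × 0.392 = 1896 + 937 = 2833
Population now: 0–9=1162, 10–19=1709, 20–29=1245, 30–39=891, 40+=2833
Total after period 3: 1162 + 1709 + 1245 + 891 + 2833 = 7840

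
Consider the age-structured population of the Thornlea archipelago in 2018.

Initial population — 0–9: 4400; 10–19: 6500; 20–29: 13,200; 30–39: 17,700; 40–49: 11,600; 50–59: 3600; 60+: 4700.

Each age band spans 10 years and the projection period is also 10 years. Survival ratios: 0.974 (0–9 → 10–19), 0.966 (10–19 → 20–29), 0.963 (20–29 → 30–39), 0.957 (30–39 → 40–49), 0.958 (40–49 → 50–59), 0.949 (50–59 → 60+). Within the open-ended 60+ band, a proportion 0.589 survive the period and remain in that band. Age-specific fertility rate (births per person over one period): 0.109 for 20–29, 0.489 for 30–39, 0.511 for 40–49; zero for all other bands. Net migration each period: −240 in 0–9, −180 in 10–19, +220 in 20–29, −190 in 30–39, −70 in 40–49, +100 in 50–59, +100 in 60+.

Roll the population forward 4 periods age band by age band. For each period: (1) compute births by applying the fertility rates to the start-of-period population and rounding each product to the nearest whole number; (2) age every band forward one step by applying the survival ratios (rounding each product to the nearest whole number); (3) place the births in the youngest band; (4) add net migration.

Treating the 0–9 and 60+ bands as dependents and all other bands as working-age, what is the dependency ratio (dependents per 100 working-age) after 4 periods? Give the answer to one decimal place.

Call the groups 1 to 7, youngest first.
After projecting period 1:
Births: 13200 × 0.109 = 1439, 17700 × 0.489 = 8655, 11600 × 0.511 = 5928 ⇒ total 16022
Group 2: 4400 × 0.974 = 4286
Group 3: 6500 × 0.966 = 6279
Group 4: 13200 × 0.963 = 12712
Group 5: 17700 × 0.957 = 16939
Group 6: 11600 × 0.958 = 11113
Group 7: 3600 × 0.949 + 4700 × 0.589 = 3416 + 2768 = 6184
Net migration: Group 1 − 240 → 15782; Group 2 − 180 → 4106; Group 3 + 220 → 6499; Group 4 − 190 → 12522; Group 5 − 70 → 16869; Group 6 + 100 → 11213; Group 7 + 100 → 6284
End of period: [15782, 4106, 6499, 12522, 16869, 11213, 6284]
After projecting period 2:
Births: 6499 × 0.109 = 708, 12522 × 0.489 = 6123, 16869 × 0.511 = 8620 ⇒ total 15451
Group 2: 15782 × 0.974 = 15372
Group 3: 4106 × 0.966 = 3966
Group 4: 6499 × 0.963 = 6259
Group 5: 12522 × 0.957 = 11984
Group 6: 16869 × 0.958 = 16161
Group 7: 11213 × 0.949 + 6284 × 0.589 = 10641 + 3701 = 14342
Net migration: Group 1 − 240 → 15211; Group 2 − 180 → 15192; Group 3 + 220 → 4186; Group 4 − 190 → 6069; Group 5 − 70 → 11914; Group 6 + 100 → 16261; Group 7 + 100 → 14442
End of period: [15211, 15192, 4186, 6069, 11914, 16261, 14442]
After projecting period 3:
Births: 4186 × 0.109 = 456, 6069 × 0.489 = 2968, 11914 × 0.511 = 6088 ⇒ total 9512
Group 2: 15211 × 0.974 = 14816
Group 3: 15192 × 0.966 = 14675
Group 4: 4186 × 0.963 = 4031
Group 5: 6069 × 0.957 = 5808
Group 6: 11914 × 0.958 = 11414
Group 7: 16261 × 0.949 + 14442 × 0.589 = 15432 + 8506 = 23938
Net migration: Group 1 − 240 → 9272; Group 2 − 180 → 14636; Group 3 + 220 → 14895; Group 4 − 190 → 3841; Group 5 − 70 → 5738; Group 6 + 100 → 11514; Group 7 + 100 → 24038
End of period: [9272, 14636, 14895, 3841, 5738, 11514, 24038]
After projecting period 4:
Births: 14895 × 0.109 = 1624, 3841 × 0.489 = 1878, 5738 × 0.511 = 2932 ⇒ total 6434
Group 2: 9272 × 0.974 = 9031
Group 3: 14636 × 0.966 = 14138
Group 4: 14895 × 0.963 = 14344
Group 5: 3841 × 0.957 = 3676
Group 6: 5738 × 0.958 = 5497
Group 7: 11514 × 0.949 + 24038 × 0.589 = 10927 + 14158 = 25085
Net migration: Group 1 − 240 → 6194; Group 2 − 180 → 8851; Group 3 + 220 → 14358; Group 4 − 190 → 14154; Group 5 − 70 → 3606; Group 6 + 100 → 5597; Group 7 + 100 → 25185
End of period: [6194, 8851, 14358, 14154, 3606, 5597, 25185]
Dependents (band 0–9 + band 60+) = 6194 + 25185 = 31379; working-age = 46566; ratio = 31379/46566 × 100 = 67.4

67.4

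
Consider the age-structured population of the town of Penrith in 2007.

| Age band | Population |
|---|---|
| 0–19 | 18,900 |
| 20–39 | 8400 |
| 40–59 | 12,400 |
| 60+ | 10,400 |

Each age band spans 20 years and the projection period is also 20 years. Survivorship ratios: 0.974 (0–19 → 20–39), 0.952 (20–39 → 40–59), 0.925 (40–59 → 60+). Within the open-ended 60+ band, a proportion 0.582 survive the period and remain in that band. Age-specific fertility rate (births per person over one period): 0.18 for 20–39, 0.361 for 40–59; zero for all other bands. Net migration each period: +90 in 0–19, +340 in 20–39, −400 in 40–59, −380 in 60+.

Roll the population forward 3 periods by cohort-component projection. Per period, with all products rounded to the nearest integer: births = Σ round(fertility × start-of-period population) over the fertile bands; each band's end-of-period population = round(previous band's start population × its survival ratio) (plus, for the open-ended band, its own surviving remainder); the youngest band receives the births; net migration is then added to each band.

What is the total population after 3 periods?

44898

After projecting period 1:
Births: 8400 × 0.18 = 1512 ; 12400 × 0.361 = 4476 → total 5988
20–39: 18900 × 0.974 = 18409
40–59: 8400 × 0.952 = 7997
60+: 12400 × 0.925 + 10400 × 0.582 = 11470 + 6053 = 17523
Net migration: 0–19 + 90 → 6078; 20–39 + 340 → 18749; 40–59 − 400 → 7597; 60+ − 380 → 17143
Giving 6078 / 18749 / 7597 / 17143.
After projecting period 2:
Births: 18749 × 0.18 = 3375 ; 7597 × 0.361 = 2743 → total 6118
20–39: 6078 × 0.974 = 5920
40–59: 18749 × 0.952 = 17849
60+: 7597 × 0.925 + 17143 × 0.582 = 7027 + 9977 = 17004
Net migration: 0–19 + 90 → 6208; 20–39 + 340 → 6260; 40–59 − 400 → 17449; 60+ − 380 → 16624
Giving 6208 / 6260 / 17449 / 16624.
After projecting period 3:
Births: 6260 × 0.18 = 1127 ; 17449 × 0.361 = 6299 → total 7426
20–39: 6208 × 0.974 = 6047
40–59: 6260 × 0.952 = 5960
60+: 17449 × 0.925 + 16624 × 0.582 = 16140 + 9675 = 25815
Net migration: 0–19 + 90 → 7516; 20–39 + 340 → 6387; 40–59 − 400 → 5560; 60+ − 380 → 25435
Giving 7516 / 6387 / 5560 / 25435.
Total after period 3: 7516 + 6387 + 5560 + 25435 = 44898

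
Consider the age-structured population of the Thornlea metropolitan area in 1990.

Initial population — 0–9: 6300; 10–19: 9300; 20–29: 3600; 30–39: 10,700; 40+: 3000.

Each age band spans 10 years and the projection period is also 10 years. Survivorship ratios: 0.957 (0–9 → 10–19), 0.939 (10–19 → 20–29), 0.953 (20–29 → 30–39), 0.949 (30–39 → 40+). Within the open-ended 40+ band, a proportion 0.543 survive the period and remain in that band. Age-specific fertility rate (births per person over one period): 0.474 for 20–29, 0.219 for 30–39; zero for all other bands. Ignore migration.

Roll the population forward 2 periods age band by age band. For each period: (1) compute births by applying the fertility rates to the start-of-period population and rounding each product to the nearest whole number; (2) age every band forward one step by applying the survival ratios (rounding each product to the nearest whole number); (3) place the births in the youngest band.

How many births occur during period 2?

Period 1.
Births: 3600 × 0.474 = 1706 ; 10700 × 0.219 = 2343 → 4049
10–19: 6300 × 0.957 = 6029
20–29: 9300 × 0.939 = 8733
30–39: 3600 × 0.953 = 3431
40+: 10700 × 0.949 + 3000 × 0.543 = 10154 + 1629 = 11783
Population now: 0–9=4049, 10–19=6029, 20–29=8733, 30–39=3431, 40+=11783
Period 2.
Births: 8733 × 0.474 = 4139 ; 3431 × 0.219 = 751 → 4890
10–19: 4049 × 0.957 = 3875
20–29: 6029 × 0.939 = 5661
30–39: 8733 × 0.953 = 8323
40+: 3431 × 0.949 + 11783 × 0.543 = 3256 + 6398 = 9654
Population now: 0–9=4890, 10–19=3875, 20–29=5661, 30–39=8323, 40+=9654

4890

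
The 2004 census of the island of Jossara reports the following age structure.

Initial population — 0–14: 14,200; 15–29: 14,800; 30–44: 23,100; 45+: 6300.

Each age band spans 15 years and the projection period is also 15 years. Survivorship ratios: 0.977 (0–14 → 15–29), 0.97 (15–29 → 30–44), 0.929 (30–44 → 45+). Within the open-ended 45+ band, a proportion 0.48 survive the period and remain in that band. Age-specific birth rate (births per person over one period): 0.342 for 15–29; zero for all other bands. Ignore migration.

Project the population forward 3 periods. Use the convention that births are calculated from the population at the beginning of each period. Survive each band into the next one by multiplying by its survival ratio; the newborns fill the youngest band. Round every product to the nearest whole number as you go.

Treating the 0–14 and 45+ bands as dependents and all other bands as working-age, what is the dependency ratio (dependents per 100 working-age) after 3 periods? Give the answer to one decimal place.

278.1

Numbering the bands 1..4 from youngest to oldest:
After projecting period 1:
Births: 14800 * 0.342 = 5062
Band 2: 14200 * 0.977 = 13873
Band 3: 14800 * 0.97 = 14356
Band 4: 23100 * 0.929 + 6300 * 0.48 = 21460 + 3024 = 24484
Giving 5062 / 13873 / 14356 / 24484.
After projecting period 2:
Births: 13873 * 0.342 = 4745
Band 2: 5062 * 0.977 = 4946
Band 3: 13873 * 0.97 = 13457
Band 4: 14356 * 0.929 + 24484 * 0.48 = 13337 + 11752 = 25089
Giving 4745 / 4946 / 13457 / 25089.
After projecting period 3:
Births: 4946 * 0.342 = 1692
Band 2: 4745 * 0.977 = 4636
Band 3: 4946 * 0.97 = 4798
Band 4: 13457 * 0.929 + 25089 * 0.48 = 12502 + 12043 = 24545
Giving 1692 / 4636 / 4798 / 24545.
Dependents (band 0–14 + band 45+) = 1692 + 24545 = 26237; working-age = 9434; ratio = 26237/9434 × 100 = 278.1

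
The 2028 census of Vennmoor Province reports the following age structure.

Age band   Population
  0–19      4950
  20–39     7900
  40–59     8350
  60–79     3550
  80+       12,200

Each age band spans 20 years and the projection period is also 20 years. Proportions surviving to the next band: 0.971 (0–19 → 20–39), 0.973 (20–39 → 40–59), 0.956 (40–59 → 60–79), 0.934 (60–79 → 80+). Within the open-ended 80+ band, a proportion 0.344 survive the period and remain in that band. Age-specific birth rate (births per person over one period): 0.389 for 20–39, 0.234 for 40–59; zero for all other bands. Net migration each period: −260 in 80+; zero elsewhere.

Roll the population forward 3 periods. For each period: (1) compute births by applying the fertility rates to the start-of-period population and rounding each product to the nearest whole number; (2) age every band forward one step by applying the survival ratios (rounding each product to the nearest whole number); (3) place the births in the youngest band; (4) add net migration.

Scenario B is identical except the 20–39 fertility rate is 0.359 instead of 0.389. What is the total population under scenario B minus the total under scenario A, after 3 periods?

[period 1]
Births: 7900 × 0.389 = 3073 ; 8350 × 0.234 = 1954 ⇒ total 5027
20–39: 4950 × 0.971 = 4806
40–59: 7900 × 0.973 = 7687
60–79: 8350 × 0.956 = 7983
80+: 3550 × 0.934 + 12200 × 0.344 = 3316 + 4197 = 7513
Net migration: 80+ − 260 → 7253
Population now: 0–19=5027, 20–39=4806, 40–59=7687, 60–79=7983, 80+=7253
[period 2]
Births: 4806 × 0.389 = 1870 ; 7687 × 0.234 = 1799 ⇒ total 3669
20–39: 5027 × 0.971 = 4881
40–59: 4806 × 0.973 = 4676
60–79: 7687 × 0.956 = 7349
80+: 7983 × 0.934 + 7253 × 0.344 = 7456 + 2495 = 9951
Net migration: 80+ − 260 → 9691
Population now: 0–19=3669, 20–39=4881, 40–59=4676, 60–79=7349, 80+=9691
[period 3]
Births: 4881 × 0.389 = 1899 ; 4676 × 0.234 = 1094 ⇒ total 2993
20–39: 3669 × 0.971 = 3563
40–59: 4881 × 0.973 = 4749
60–79: 4676 × 0.956 = 4470
80+: 7349 × 0.934 + 9691 × 0.344 = 6864 + 3334 = 10198
Net migration: 80+ − 260 → 9938
Population now: 0–19=2993, 20–39=3563, 40–59=4749, 60–79=4470, 80+=9938
Scenario A total after 3 periods: 25713
Scenario B projection —
[period 1]
Births: 7900 × 0.359 = 2836 ; 8350 × 0.234 = 1954 ⇒ total 4790
20–39: 4950 × 0.971 = 4806
40–59: 7900 × 0.973 = 7687
60–79: 8350 × 0.956 = 7983
80+: 3550 × 0.934 + 12200 × 0.344 = 3316 + 4197 = 7513
Net migration: 80+ − 260 → 7253
Population now: 0–19=4790, 20–39=4806, 40–59=7687, 60–79=7983, 80+=7253
[period 2]
Births: 4806 × 0.359 = 1725 ; 7687 × 0.234 = 1799 ⇒ total 3524
20–39: 4790 × 0.971 = 4651
40–59: 4806 × 0.973 = 4676
60–79: 7687 × 0.956 = 7349
80+: 7983 × 0.934 + 7253 × 0.344 = 7456 + 2495 = 9951
Net migration: 80+ − 260 → 9691
Population now: 0–19=3524, 20–39=4651, 40–59=4676, 60–79=7349, 80+=9691
[period 3]
Births: 4651 × 0.359 = 1670 ; 4676 × 0.234 = 1094 ⇒ total 2764
20–39: 3524 × 0.971 = 3422
40–59: 4651 × 0.973 = 4525
60–79: 4676 × 0.956 = 4470
80+: 7349 × 0.934 + 9691 × 0.344 = 6864 + 3334 = 10198
Net migration: 80+ − 260 → 9938
Population now: 0–19=2764, 20–39=3422, 40–59=4525, 60–79=4470, 80+=9938
Scenario B total after 3 periods: 25119
Difference B − A = 25119 − 25713 = -594

-594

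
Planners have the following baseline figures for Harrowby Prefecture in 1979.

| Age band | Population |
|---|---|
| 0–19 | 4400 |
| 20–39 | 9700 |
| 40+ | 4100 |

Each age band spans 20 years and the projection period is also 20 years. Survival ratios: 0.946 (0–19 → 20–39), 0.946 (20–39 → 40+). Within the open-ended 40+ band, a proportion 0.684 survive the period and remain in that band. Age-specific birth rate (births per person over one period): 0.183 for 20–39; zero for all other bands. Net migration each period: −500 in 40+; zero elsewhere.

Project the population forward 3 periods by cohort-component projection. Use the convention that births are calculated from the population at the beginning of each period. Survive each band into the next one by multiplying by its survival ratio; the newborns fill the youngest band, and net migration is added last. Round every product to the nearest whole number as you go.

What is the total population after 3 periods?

9838

Numbering the groups 1..3 from youngest to oldest:
— Period 1 —
Births: 9700 * 0.183 = 1775
Group 2: 4400 * 0.946 = 4162
Group 3: 9700 * 0.946 + 4100 * 0.684 = 9176 + 2804 = 11980
Net migration: Group 3 − 500 → 11480
End of period: [1775, 4162, 11480]
— Period 2 —
Births: 4162 * 0.183 = 762
Group 2: 1775 * 0.946 = 1679
Group 3: 4162 * 0.946 + 11480 * 0.684 = 3937 + 7852 = 11789
Net migration: Group 3 − 500 → 11289
End of period: [762, 1679, 11289]
— Period 3 —
Births: 1679 * 0.183 = 307
Group 2: 762 * 0.946 = 721
Group 3: 1679 * 0.946 + 11289 * 0.684 = 1588 + 7722 = 9310
Net migration: Group 3 − 500 → 8810
End of period: [307, 721, 8810]
Total after period 3: 307 + 721 + 8810 = 9838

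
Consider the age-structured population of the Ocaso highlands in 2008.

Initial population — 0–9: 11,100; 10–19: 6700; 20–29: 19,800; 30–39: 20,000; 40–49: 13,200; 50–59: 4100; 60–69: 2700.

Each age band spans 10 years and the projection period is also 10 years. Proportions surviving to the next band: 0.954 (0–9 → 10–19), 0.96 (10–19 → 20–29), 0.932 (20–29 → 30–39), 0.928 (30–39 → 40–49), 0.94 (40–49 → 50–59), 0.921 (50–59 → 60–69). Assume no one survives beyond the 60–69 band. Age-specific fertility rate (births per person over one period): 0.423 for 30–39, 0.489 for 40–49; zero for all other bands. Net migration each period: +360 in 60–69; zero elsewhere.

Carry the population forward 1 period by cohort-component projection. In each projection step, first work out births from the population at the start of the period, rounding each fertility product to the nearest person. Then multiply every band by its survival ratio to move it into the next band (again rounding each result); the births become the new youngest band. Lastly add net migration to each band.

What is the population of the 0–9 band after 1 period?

14915

[period 1]
Births: 20000 × 0.423 = 8460 ; 13200 × 0.489 = 6455 → 14915
10–19: 11100 × 0.954 = 10589
20–29: 6700 × 0.96 = 6432
30–39: 19800 × 0.932 = 18454
40–49: 20000 × 0.928 = 18560
50–59: 13200 × 0.94 = 12408
60–69: 4100 × 0.921 = 3776
Net migration: 60–69 + 360 → 4136
→ [14915, 10589, 6432, 18454, 18560, 12408, 4136]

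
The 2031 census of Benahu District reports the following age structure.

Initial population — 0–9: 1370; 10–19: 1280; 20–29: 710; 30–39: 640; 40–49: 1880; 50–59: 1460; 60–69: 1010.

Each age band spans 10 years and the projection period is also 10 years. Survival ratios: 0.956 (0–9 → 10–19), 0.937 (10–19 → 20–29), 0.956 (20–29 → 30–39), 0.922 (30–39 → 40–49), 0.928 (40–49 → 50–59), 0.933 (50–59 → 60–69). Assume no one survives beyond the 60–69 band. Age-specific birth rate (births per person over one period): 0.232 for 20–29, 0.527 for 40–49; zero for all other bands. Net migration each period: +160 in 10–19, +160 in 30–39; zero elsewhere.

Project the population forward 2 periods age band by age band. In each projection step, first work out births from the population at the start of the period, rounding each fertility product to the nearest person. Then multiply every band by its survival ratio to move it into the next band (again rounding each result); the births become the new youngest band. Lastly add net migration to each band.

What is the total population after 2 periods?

7487

— Period 1 —
Births: 710 × 0.232 = 165  |  1880 × 0.527 = 991 ⇒ total 1156
10–19: 1370 × 0.956 = 1310
20–29: 1280 × 0.937 = 1199
30–39: 710 × 0.956 = 679
40–49: 640 × 0.922 = 590
50–59: 1880 × 0.928 = 1745
60–69: 1460 × 0.933 = 1362
Net migration: 10–19 + 160 → 1470; 30–39 + 160 → 839
Giving 1156 / 1470 / 1199 / 839 / 590 / 1745 / 1362.
— Period 2 —
Births: 1199 × 0.232 = 278  |  590 × 0.527 = 311 ⇒ total 589
10–19: 1156 × 0.956 = 1105
20–29: 1470 × 0.937 = 1377
30–39: 1199 × 0.956 = 1146
40–49: 839 × 0.922 = 774
50–59: 590 × 0.928 = 548
60–69: 1745 × 0.933 = 1628
Net migration: 10–19 + 160 → 1265; 30–39 + 160 → 1306
Giving 589 / 1265 / 1377 / 1306 / 774 / 548 / 1628.
Total after period 2: 589 + 1265 + 1377 + 1306 + 774 + 548 + 1628 = 7487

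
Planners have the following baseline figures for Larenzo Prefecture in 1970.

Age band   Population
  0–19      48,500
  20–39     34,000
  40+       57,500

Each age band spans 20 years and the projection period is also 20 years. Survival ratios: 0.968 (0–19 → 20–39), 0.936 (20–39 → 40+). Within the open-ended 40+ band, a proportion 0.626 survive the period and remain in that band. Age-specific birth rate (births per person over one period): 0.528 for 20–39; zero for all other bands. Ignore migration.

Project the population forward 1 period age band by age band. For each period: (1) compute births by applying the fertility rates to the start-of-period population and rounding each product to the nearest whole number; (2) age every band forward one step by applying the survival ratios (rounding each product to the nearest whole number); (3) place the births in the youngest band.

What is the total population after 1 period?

132719

(Bands numbered youngest = 1 to oldest = 3.)
Period 1.
Births: 34000 × 0.528 = 17952
Band 2: 48500 × 0.968 = 46948
Band 3: 34000 × 0.936 + 57500 × 0.626 = 31824 + 35995 = 67819
→ [17952, 46948, 67819]
Total after period 1: 17952 + 46948 + 67819 = 132719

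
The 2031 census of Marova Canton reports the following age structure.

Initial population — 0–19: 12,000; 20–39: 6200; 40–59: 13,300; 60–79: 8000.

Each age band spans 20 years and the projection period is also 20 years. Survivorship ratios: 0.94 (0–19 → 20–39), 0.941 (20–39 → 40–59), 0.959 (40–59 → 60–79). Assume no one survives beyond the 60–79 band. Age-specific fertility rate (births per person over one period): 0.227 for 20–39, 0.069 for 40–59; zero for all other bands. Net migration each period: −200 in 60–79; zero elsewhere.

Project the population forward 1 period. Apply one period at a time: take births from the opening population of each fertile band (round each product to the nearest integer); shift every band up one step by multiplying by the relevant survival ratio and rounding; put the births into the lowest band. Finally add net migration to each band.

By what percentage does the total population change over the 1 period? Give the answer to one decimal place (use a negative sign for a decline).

After projecting period 1:
Births: 6200 × 0.227 = 1407 ; 13300 × 0.069 = 918 → total 2325
20–39: 12000 × 0.94 = 11280
40–59: 6200 × 0.941 = 5834
60–79: 13300 × 0.959 = 12755
Net migration: 60–79 − 200 → 12555
→ [2325, 11280, 5834, 12555]
Total: 39500 → 31994; change = -7506; percentage change = -19.0%

-19.0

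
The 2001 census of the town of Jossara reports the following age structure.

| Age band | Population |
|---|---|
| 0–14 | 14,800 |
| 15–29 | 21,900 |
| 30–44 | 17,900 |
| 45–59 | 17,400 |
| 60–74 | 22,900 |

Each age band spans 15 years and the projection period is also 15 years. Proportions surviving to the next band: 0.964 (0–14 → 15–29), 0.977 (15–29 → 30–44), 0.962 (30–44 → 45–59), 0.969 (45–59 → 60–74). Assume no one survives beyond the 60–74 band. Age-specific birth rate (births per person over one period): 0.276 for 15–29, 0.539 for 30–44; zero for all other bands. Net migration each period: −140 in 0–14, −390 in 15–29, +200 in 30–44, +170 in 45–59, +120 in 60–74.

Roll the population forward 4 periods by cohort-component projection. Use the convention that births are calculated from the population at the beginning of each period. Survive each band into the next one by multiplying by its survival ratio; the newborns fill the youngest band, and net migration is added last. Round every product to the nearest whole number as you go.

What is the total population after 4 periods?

After projecting period 1:
Births: 21900 × 0.276 = 6044 ; 17900 × 0.539 = 9648 — total 15692
15–29: 14800 × 0.964 = 14267
30–44: 21900 × 0.977 = 21396
45–59: 17900 × 0.962 = 17220
60–74: 17400 × 0.969 = 16861
Net migration: 0–14 − 140 → 15552; 15–29 − 390 → 13877; 30–44 + 200 → 21596; 45–59 + 170 → 17390; 60–74 + 120 → 16981
→ [15552, 13877, 21596, 17390, 16981]
After projecting period 2:
Births: 13877 × 0.276 = 3830 ; 21596 × 0.539 = 11640 — total 15470
15–29: 15552 × 0.964 = 14992
30–44: 13877 × 0.977 = 13558
45–59: 21596 × 0.962 = 20775
60–74: 17390 × 0.969 = 16851
Net migration: 0–14 − 140 → 15330; 15–29 − 390 → 14602; 30–44 + 200 → 13758; 45–59 + 170 → 20945; 60–74 + 120 → 16971
→ [15330, 14602, 13758, 20945, 16971]
After projecting period 3:
Births: 14602 × 0.276 = 4030 ; 13758 × 0.539 = 7416 — total 11446
15–29: 15330 × 0.964 = 14778
30–44: 14602 × 0.977 = 14266
45–59: 13758 × 0.962 = 13235
60–74: 20945 × 0.969 = 20296
Net migration: 0–14 − 140 → 11306; 15–29 − 390 → 14388; 30–44 + 200 → 14466; 45–59 + 170 → 13405; 60–74 + 120 → 20416
→ [11306, 14388, 14466, 13405, 20416]
After projecting period 4:
Births: 14388 × 0.276 = 3971 ; 14466 × 0.539 = 7797 — total 11768
15–29: 11306 × 0.964 = 10899
30–44: 14388 × 0.977 = 14057
45–59: 14466 × 0.962 = 13916
60–74: 13405 × 0.969 = 12989
Net migration: 0–14 − 140 → 11628; 15–29 − 390 → 10509; 30–44 + 200 → 14257; 45–59 + 170 → 14086; 60–74 + 120 → 13109
→ [11628, 10509, 14257, 14086, 13109]
Total after period 4: 11628 + 10509 + 14257 + 14086 + 13109 = 63589

63589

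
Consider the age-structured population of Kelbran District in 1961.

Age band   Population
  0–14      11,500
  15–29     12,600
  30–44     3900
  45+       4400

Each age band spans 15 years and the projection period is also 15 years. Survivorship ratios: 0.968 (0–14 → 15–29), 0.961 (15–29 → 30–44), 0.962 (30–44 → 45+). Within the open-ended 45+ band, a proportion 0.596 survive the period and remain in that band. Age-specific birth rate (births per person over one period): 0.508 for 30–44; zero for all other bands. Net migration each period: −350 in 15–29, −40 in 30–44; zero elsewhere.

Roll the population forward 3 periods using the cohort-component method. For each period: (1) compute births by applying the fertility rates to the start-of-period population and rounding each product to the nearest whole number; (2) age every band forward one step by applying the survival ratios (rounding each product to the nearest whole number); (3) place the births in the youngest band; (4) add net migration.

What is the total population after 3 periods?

31410

Numbering the groups 1..4 from youngest to oldest:
Period 1:
Births: 3900 × 0.508 = 1981
Group 2: 11500 × 0.968 = 11132
Group 3: 12600 × 0.961 = 12109
Group 4: 3900 × 0.962 + 4400 × 0.596 = 3752 + 2622 = 6374
Net migration: Group 2 − 350 → 10782; Group 3 − 40 → 12069
→ [1981, 10782, 12069, 6374]
Period 2:
Births: 12069 × 0.508 = 6131
Group 2: 1981 × 0.968 = 1918
Group 3: 10782 × 0.961 = 10362
Group 4: 12069 × 0.962 + 6374 × 0.596 = 11610 + 3799 = 15409
Net migration: Group 2 − 350 → 1568; Group 3 − 40 → 10322
→ [6131, 1568, 10322, 15409]
Period 3:
Births: 10322 × 0.508 = 5244
Group 2: 6131 × 0.968 = 5935
Group 3: 1568 × 0.961 = 1507
Group 4: 10322 × 0.962 + 15409 × 0.596 = 9930 + 9184 = 19114
Net migration: Group 2 − 350 → 5585; Group 3 − 40 → 1467
→ [5244, 5585, 1467, 19114]
Total after period 3: 5244 + 5585 + 1467 + 19114 = 31410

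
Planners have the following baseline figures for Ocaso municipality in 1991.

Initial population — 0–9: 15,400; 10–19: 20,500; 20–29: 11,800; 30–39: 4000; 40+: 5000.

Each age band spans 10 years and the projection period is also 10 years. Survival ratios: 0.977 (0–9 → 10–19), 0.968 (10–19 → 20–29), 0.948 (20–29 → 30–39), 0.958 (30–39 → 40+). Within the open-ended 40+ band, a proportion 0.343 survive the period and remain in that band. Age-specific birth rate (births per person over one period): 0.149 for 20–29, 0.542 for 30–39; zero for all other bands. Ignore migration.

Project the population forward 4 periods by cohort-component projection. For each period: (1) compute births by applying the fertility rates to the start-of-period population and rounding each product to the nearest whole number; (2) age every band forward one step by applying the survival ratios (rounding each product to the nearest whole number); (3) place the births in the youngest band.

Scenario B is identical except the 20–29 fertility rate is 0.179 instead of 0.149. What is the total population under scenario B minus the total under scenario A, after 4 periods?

1479

(Groups numbered youngest = 1 to oldest = 5.)
[period 1]
Births: 11800 * 0.149 = 1758 ; 4000 * 0.542 = 2168 → total 3926
Group 2: 15400 * 0.977 = 15046
Group 3: 20500 * 0.968 = 19844
Group 4: 11800 * 0.948 = 11186
Group 5: 4000 * 0.958 + 5000 * 0.343 = 3832 + 1715 = 5547
Giving 3926 / 15046 / 19844 / 11186 / 5547.
[period 2]
Births: 19844 * 0.149 = 2957 ; 11186 * 0.542 = 6063 → total 9020
Group 2: 3926 * 0.977 = 3836
Group 3: 15046 * 0.968 = 14565
Group 4: 19844 * 0.948 = 18812
Group 5: 11186 * 0.958 + 5547 * 0.343 = 10716 + 1903 = 12619
Giving 9020 / 3836 / 14565 / 18812 / 12619.
[period 3]
Births: 14565 * 0.149 = 2170 ; 18812 * 0.542 = 10196 → total 12366
Group 2: 9020 * 0.977 = 8813
Group 3: 3836 * 0.968 = 3713
Group 4: 14565 * 0.948 = 13808
Group 5: 18812 * 0.958 + 12619 * 0.343 = 18022 + 4328 = 22350
Giving 12366 / 8813 / 3713 / 13808 / 22350.
[period 4]
Births: 3713 * 0.149 = 553 ; 13808 * 0.542 = 7484 → total 8037
Group 2: 12366 * 0.977 = 12082
Group 3: 8813 * 0.968 = 8531
Group 4: 3713 * 0.948 = 3520
Group 5: 13808 * 0.958 + 22350 * 0.343 = 13228 + 7666 = 20894
Giving 8037 / 12082 / 8531 / 3520 / 20894.
Scenario A total after 4 periods: 53064
Scenario B projection —
[period 1]
Births: 11800 * 0.179 = 2112 ; 4000 * 0.542 = 2168 → total 4280
Group 2: 15400 * 0.977 = 15046
Group 3: 20500 * 0.968 = 19844
Group 4: 11800 * 0.948 = 11186
Group 5: 4000 * 0.958 + 5000 * 0.343 = 3832 + 1715 = 5547
Giving 4280 / 15046 / 19844 / 11186 / 5547.
[period 2]
Births: 19844 * 0.179 = 3552 ; 11186 * 0.542 = 6063 → total 9615
Group 2: 4280 * 0.977 = 4182
Group 3: 15046 * 0.968 = 14565
Group 4: 19844 * 0.948 = 18812
Group 5: 11186 * 0.958 + 5547 * 0.343 = 10716 + 1903 = 12619
Giving 9615 / 4182 / 14565 / 18812 / 12619.
[period 3]
Births: 14565 * 0.179 = 2607 ; 18812 * 0.542 = 10196 → total 12803
Group 2: 9615 * 0.977 = 9394
Group 3: 4182 * 0.968 = 4048
Group 4: 14565 * 0.948 = 13808
Group 5: 18812 * 0.958 + 12619 * 0.343 = 18022 + 4328 = 22350
Giving 12803 / 9394 / 4048 / 13808 / 22350.
[period 4]
Births: 4048 * 0.179 = 725 ; 13808 * 0.542 = 7484 → total 8209
Group 2: 12803 * 0.977 = 12509
Group 3: 9394 * 0.968 = 9093
Group 4: 4048 * 0.948 = 3838
Group 5: 13808 * 0.958 + 22350 * 0.343 = 13228 + 7666 = 20894
Giving 8209 / 12509 / 9093 / 3838 / 20894.
Scenario B total after 4 periods: 54543
Difference B − A = 54543 − 53064 = 1479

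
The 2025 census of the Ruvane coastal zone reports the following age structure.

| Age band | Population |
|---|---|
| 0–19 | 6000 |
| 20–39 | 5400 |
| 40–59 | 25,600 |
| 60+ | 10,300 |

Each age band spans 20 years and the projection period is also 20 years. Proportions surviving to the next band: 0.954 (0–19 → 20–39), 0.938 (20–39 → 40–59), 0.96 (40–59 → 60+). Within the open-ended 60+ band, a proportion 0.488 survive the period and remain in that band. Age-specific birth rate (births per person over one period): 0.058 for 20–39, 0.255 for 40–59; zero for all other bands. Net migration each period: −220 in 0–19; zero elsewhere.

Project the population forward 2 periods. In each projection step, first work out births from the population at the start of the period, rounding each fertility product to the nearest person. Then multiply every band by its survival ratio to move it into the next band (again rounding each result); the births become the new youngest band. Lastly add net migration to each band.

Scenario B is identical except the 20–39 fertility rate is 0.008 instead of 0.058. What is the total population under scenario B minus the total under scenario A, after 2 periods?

-543

Numbering the groups 1..4 from youngest to oldest:
After projecting period 1:
Births: 5400 × 0.058 = 313  |  25600 × 0.255 = 6528 → total 6841
Group 2: 6000 × 0.954 = 5724
Group 3: 5400 × 0.938 = 5065
Group 4: 25600 × 0.96 + 10300 × 0.488 = 24576 + 5026 = 29602
Net migration: Group 1 − 220 → 6621
End of period: [6621, 5724, 5065, 29602]
After projecting period 2:
Births: 5724 × 0.058 = 332  |  5065 × 0.255 = 1292 → total 1624
Group 2: 6621 × 0.954 = 6316
Group 3: 5724 × 0.938 = 5369
Group 4: 5065 × 0.96 + 29602 × 0.488 = 4862 + 14446 = 19308
Net migration: Group 1 − 220 → 1404
End of period: [1404, 6316, 5369, 19308]
Scenario A total after 2 periods: 32397
Scenario B projection —
After projecting period 1:
Births: 5400 × 0.008 = 43  |  25600 × 0.255 = 6528 → total 6571
Group 2: 6000 × 0.954 = 5724
Group 3: 5400 × 0.938 = 5065
Group 4: 25600 × 0.96 + 10300 × 0.488 = 24576 + 5026 = 29602
Net migration: Group 1 − 220 → 6351
End of period: [6351, 5724, 5065, 29602]
After projecting period 2:
Births: 5724 × 0.008 = 46  |  5065 × 0.255 = 1292 → total 1338
Group 2: 6351 × 0.954 = 6059
Group 3: 5724 × 0.938 = 5369
Group 4: 5065 × 0.96 + 29602 × 0.488 = 4862 + 14446 = 19308
Net migration: Group 1 − 220 → 1118
End of period: [1118, 6059, 5369, 19308]
Scenario B total after 2 periods: 31854
Difference B − A = 31854 − 32397 = -543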